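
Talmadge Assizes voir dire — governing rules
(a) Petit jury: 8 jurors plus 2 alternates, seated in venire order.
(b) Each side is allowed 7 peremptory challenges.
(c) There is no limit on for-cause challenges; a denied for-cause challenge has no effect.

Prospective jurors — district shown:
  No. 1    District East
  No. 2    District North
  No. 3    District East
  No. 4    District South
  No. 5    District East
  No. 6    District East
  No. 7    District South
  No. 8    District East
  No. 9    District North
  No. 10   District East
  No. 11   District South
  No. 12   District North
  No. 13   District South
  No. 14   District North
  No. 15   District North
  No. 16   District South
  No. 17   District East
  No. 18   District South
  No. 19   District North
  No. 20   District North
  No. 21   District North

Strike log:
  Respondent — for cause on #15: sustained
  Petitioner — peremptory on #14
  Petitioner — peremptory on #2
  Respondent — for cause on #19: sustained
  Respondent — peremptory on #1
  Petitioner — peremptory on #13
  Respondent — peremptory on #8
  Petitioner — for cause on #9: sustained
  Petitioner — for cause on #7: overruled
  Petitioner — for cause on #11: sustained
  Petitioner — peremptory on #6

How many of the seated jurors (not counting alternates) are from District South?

Removed: #1, #2, #6, #8, #9, #11, #13, #14, #15, #19.
Seated jurors 1–8: #3, #4, #5, #7, #10, #12, #16, #17 (alternates #18, #20 not counted).
Of those, in District South: #4, #7, #16 → 3.

3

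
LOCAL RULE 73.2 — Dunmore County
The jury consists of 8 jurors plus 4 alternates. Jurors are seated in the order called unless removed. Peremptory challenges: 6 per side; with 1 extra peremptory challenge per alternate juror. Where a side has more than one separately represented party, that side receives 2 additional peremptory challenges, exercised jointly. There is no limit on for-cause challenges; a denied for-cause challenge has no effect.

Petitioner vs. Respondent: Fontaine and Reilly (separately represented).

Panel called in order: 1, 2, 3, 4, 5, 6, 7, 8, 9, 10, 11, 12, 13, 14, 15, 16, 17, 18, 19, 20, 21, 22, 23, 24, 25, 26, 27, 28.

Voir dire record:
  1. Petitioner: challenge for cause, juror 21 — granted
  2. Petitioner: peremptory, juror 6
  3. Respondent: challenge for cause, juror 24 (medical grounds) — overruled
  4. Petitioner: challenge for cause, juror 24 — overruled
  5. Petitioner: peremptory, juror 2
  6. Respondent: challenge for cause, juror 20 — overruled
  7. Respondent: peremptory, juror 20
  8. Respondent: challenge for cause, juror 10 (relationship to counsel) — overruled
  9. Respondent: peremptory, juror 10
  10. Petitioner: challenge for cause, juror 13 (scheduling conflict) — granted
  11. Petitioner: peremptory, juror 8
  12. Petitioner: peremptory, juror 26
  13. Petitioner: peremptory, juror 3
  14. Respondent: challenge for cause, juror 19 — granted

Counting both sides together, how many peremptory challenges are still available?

15

Petitioner allotment: 6 base + 1 × 4 alternates = 10. Respondent allotment: 6 base + 1 × 4 alternates + 2 multi-party = 12.
Petitioner peremptories used: #6, #2, #8, #26, #3 — 5 (for-cause on #21, #24, #13 don't count).
Respondent peremptories used: #20, #10 — 2 (for-cause on #24, #20, #10, #19 don't count).
Remaining: (10 − 5) + (12 − 2) = 15.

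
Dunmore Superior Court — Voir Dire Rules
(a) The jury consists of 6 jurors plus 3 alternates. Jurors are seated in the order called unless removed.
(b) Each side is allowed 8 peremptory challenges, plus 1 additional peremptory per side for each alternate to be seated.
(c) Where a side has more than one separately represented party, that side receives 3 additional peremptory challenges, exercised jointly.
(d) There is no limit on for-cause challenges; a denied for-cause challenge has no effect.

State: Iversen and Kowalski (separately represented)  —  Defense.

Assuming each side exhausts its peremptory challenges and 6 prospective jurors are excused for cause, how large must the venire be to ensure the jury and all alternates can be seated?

40

Seats to fill: 6 + 3 alternates = 9.
Peremptories — State: 8 + 1×3 + 3 = 14; Defense: 8 + 1×3 = 11; total 25.
For-cause removals: 6.
Minimum venire: 9 + 25 + 6 = 40.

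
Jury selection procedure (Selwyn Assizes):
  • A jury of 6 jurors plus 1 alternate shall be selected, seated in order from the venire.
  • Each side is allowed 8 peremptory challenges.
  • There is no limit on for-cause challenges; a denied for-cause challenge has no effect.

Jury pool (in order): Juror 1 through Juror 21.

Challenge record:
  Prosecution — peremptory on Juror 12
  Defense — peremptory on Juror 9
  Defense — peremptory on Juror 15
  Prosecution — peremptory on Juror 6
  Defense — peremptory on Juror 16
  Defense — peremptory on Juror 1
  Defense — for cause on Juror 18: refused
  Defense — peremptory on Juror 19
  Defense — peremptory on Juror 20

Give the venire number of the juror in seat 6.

Removed: #1, #6, #9, #12, #15, #16, #19, #20. (#18 stays — for-cause denied.)
Filling seats in venire order through position 6: #2, #3, #4, #5, #7, #8.
So seat 6 is #8.

8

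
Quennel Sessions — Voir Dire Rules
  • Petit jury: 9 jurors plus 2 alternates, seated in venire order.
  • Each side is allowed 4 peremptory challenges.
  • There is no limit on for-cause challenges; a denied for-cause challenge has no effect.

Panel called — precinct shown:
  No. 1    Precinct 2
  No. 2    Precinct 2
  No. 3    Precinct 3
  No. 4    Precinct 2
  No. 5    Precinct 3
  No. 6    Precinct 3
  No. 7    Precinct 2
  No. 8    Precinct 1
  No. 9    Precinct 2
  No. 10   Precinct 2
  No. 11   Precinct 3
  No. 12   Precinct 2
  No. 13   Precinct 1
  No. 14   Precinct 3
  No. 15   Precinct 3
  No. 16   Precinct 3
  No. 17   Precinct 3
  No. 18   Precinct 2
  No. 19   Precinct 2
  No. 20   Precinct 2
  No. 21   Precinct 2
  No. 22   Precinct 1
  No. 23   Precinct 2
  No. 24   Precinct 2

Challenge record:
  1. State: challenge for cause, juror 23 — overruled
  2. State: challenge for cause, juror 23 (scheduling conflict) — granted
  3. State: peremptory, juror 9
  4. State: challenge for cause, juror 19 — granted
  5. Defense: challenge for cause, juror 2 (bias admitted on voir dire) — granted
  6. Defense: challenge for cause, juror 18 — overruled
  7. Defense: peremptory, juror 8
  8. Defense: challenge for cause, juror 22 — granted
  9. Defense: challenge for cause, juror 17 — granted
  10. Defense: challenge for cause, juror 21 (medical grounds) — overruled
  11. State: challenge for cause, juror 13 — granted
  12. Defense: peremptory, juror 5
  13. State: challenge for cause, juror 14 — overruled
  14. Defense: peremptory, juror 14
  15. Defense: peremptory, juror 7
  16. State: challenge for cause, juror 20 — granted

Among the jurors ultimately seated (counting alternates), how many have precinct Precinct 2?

6

Removed: #2, #5, #7, #8, #9, #13, #14, #17, #19, #20, #22, #23.
Seated (11 incl. alternates): #1, #3, #4, #6, #10, #11, #12, #15, #16, #18, #21.
Of those, in Precinct 2: #1, #4, #10, #12, #18, #21 → 6.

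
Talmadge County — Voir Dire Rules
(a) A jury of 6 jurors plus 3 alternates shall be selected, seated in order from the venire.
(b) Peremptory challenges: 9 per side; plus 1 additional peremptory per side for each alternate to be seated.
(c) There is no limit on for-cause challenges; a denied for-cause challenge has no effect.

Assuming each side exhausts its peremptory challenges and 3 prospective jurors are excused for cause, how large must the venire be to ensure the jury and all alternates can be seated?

36

Seats to fill: 6 + 3 alternates = 9.
Peremptories: 9 + 1×3 = 12 per side × 2 sides = 24.
For-cause removals: 3.
Minimum venire: 9 + 24 + 3 = 36.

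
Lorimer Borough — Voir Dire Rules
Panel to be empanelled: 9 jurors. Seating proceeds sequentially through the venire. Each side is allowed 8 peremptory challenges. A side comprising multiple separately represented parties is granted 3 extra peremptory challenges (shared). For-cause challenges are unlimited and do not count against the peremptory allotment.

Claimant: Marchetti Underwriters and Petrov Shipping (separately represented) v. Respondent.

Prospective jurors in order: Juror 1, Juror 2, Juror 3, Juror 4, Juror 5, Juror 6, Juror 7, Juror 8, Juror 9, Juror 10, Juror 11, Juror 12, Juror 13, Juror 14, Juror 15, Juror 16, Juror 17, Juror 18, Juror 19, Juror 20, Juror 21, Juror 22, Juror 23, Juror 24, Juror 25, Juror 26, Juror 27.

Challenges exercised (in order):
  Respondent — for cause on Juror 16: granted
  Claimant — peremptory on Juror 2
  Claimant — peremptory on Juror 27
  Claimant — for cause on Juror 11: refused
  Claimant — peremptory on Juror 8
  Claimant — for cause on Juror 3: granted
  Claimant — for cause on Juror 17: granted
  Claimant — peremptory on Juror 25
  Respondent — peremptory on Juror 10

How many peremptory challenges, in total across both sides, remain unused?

Claimant allotment: 8 base + 3 multi-party = 11. Respondent allotment: 8.
Claimant peremptories used: #2, #27, #8, #25 — 4 (for-cause on #11, #3, #17 don't count).
Respondent peremptories used: #10 — 1 (the for-cause on #16 doesn't count).
Remaining: (11 − 4) + (8 − 1) = 14.

14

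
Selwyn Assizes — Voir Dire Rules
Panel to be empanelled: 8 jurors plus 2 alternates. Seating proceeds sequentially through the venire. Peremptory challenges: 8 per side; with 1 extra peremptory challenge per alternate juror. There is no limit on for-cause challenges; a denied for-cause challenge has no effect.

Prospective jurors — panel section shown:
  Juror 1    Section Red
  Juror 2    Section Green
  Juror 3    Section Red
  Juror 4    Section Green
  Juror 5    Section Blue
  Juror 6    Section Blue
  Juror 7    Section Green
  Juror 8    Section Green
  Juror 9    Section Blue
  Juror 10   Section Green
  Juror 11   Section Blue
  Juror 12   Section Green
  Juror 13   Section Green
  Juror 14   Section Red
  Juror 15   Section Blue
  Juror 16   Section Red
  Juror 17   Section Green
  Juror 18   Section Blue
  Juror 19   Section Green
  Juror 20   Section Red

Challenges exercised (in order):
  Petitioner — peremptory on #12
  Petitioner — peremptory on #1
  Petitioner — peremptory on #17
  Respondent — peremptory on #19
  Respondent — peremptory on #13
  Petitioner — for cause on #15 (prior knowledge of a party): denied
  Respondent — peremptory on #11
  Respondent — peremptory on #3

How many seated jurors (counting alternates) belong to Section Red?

Removed: #1, #3, #11, #12, #13, #17, #19.
Seated (10 incl. alternates): #2, #4, #5, #6, #7, #8, #9, #10, #14, #15.
Of those, in Section Red: #14 → 1.

1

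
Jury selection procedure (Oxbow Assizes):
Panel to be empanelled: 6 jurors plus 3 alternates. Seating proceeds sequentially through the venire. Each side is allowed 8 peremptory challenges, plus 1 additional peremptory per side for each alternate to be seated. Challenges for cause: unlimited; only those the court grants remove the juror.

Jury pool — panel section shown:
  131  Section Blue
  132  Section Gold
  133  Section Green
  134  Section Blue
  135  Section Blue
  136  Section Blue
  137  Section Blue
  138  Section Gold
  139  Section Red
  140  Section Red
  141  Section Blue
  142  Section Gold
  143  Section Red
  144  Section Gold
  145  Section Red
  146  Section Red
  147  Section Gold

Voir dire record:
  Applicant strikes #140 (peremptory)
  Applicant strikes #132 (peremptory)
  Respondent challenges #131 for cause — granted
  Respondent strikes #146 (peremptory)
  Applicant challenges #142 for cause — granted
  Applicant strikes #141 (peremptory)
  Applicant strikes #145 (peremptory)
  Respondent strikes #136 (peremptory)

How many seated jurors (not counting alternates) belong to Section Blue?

Removed: #131, #132, #136, #140, #141, #142, #145, #146.
Seated jurors 1–6: #133, #134, #135, #137, #138, #139 (alternates #143, #144, #147 not counted).
Of those, in Section Blue: #134, #135, #137 → 3.

3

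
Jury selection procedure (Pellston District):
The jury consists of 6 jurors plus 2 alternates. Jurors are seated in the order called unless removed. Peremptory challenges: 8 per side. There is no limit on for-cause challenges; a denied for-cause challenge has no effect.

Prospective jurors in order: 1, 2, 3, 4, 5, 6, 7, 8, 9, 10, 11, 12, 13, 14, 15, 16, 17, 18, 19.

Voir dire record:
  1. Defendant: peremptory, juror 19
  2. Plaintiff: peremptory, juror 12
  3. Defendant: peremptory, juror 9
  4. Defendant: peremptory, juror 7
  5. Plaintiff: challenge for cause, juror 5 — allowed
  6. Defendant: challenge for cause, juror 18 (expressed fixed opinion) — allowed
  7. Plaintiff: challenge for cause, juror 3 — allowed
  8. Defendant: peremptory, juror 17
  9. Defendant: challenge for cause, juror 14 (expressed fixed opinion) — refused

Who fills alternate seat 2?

13

Removed: #3, #5, #7, #9, #12, #17, #18, #19. (#14 stays — for-cause denied.)
Seating in order: seats 1–6 → #1, #2, #4, #6, #8, #10; alternates → #11, #13.
So alternate 2 is #13.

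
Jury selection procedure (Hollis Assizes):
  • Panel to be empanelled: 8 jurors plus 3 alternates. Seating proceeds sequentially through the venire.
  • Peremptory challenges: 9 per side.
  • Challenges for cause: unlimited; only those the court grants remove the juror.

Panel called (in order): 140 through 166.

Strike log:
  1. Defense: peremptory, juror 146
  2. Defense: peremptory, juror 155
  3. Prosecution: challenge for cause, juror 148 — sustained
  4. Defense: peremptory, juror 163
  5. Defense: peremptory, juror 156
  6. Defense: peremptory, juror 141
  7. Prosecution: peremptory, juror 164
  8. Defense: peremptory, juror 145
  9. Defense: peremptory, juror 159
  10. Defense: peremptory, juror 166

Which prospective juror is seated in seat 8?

Removed: #141, #145, #146, #148, #155, #156, #159, #163, #164, #166.
Seating in order: seats 1–8 → #140, #142, #143, #144, #147, #149, #150, #151; alternates → #152, #153, #154.
So seat 8 is #151.

151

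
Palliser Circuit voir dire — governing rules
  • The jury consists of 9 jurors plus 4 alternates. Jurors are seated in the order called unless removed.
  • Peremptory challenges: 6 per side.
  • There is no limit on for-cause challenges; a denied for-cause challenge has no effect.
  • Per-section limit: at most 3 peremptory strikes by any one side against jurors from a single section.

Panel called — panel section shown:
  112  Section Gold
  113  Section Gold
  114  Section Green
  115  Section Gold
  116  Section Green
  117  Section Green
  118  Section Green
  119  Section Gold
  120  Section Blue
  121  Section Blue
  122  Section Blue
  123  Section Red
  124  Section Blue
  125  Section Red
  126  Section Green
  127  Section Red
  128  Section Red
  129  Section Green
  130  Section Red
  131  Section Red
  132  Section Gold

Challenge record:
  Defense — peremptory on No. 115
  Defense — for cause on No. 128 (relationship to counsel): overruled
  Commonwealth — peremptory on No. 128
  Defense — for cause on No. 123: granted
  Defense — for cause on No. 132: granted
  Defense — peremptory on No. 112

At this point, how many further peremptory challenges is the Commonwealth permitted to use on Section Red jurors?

Commonwealth peremptories so far: #128 — 1 of 6 used, 5 left overall.
Against Section Red: #128 — 1 used; per-section cap 3 leaves 2.
Binding limit: min(5, 2) = 2.

2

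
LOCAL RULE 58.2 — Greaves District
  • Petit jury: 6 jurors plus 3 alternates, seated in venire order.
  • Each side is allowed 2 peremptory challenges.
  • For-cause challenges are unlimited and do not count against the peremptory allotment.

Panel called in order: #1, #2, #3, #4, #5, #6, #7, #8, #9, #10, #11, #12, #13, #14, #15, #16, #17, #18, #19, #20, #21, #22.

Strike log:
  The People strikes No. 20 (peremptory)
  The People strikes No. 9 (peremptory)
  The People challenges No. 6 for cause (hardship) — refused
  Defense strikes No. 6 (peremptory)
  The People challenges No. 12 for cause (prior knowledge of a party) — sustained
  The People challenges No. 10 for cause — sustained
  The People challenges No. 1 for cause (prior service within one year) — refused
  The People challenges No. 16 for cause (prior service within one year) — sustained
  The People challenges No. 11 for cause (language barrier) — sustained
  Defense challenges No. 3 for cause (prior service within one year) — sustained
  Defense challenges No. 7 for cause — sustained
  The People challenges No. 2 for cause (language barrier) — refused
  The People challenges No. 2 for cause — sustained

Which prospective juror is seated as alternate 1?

Removed: #2, #3, #6, #7, #9, #10, #11, #12, #16, #20. (#1 stays — for-cause denied.)
Seating in order: seats 1–6 → #1, #4, #5, #8, #13, #14; alternates → #15, #17, #18.
So alternate 1 is #15.

15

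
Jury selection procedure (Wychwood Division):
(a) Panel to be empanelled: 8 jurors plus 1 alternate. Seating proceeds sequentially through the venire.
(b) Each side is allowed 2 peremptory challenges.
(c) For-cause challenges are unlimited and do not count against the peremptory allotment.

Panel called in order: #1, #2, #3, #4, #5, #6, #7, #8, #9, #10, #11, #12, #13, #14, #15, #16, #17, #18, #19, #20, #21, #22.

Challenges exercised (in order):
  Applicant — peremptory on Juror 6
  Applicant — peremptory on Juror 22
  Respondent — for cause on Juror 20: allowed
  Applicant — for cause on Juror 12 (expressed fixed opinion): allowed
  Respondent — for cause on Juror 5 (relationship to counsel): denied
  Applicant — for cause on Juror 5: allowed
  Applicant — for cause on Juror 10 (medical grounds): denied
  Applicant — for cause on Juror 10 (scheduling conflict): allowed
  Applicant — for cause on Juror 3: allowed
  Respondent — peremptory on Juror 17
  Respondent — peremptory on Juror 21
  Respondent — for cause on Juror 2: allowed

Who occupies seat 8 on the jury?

14

Removed: #2, #3, #5, #6, #10, #12, #17, #20, #21, #22.
Filling seats in venire order through position 8: #1, #4, #7, #8, #9, #11, #13, #14.
So seat 8 is #14.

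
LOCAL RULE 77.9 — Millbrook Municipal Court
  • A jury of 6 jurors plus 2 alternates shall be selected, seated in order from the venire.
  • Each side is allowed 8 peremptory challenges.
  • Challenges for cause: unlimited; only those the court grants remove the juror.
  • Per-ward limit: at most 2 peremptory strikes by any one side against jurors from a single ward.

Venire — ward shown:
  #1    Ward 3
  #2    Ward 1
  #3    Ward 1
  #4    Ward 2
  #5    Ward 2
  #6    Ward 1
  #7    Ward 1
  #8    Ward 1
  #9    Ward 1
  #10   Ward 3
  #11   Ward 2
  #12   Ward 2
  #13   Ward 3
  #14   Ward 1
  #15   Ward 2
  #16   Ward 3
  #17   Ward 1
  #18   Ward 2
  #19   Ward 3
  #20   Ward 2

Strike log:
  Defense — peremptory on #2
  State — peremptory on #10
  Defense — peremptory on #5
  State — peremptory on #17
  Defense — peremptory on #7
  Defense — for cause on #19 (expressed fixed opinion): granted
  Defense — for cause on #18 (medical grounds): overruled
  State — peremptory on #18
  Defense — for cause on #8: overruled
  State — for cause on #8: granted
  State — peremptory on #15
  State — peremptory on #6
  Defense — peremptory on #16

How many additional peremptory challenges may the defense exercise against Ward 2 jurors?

1

Defense peremptories so far: #2, #5, #7, #16 — 4 of 8 used, 4 left overall.
Against Ward 2: #5 — 1 used; per-ward cap 2 leaves 1.
Binding limit: min(4, 1) = 1.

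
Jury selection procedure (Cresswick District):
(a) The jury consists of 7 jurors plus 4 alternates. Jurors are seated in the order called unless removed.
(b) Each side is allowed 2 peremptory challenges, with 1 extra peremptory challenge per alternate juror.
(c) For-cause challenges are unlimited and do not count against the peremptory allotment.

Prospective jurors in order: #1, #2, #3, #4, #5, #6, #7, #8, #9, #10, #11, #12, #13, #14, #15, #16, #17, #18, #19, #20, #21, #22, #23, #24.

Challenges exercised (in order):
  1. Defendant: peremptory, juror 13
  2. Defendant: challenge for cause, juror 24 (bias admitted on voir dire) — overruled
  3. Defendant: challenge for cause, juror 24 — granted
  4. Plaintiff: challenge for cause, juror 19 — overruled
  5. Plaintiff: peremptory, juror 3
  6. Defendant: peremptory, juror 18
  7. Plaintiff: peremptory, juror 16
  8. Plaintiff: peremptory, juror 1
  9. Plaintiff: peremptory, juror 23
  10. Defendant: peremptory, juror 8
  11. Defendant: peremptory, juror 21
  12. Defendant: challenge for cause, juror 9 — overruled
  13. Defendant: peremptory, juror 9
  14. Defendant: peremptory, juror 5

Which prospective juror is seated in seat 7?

Removed: #1, #3, #5, #8, #9, #13, #16, #18, #21, #23, #24. (#19 stays — for-cause denied.)
Filling seats in venire order through position 7: #2, #4, #6, #7, #10, #11, #12.
So seat 7 is #12.

12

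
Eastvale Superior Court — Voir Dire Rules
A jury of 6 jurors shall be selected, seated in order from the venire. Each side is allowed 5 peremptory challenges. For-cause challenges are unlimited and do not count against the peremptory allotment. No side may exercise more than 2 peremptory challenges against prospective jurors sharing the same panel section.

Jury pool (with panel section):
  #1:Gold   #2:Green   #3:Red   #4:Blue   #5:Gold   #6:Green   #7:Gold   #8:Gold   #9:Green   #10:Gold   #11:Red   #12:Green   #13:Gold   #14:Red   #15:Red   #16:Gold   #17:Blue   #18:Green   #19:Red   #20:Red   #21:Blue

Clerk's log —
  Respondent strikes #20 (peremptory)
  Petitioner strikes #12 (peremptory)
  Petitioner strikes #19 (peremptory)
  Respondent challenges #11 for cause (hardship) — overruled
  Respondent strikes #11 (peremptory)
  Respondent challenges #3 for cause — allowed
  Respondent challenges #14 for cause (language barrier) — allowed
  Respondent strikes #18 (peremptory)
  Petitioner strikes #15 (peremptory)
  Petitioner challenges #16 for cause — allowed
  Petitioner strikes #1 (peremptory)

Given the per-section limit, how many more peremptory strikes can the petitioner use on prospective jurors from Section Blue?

Petitioner peremptories so far: #12, #19, #15, #1 — 4 of 5 used, 1 left overall.
Against Section Blue: none yet — per-section cap 2 leaves 2.
Binding limit: min(1, 2) = 1.

1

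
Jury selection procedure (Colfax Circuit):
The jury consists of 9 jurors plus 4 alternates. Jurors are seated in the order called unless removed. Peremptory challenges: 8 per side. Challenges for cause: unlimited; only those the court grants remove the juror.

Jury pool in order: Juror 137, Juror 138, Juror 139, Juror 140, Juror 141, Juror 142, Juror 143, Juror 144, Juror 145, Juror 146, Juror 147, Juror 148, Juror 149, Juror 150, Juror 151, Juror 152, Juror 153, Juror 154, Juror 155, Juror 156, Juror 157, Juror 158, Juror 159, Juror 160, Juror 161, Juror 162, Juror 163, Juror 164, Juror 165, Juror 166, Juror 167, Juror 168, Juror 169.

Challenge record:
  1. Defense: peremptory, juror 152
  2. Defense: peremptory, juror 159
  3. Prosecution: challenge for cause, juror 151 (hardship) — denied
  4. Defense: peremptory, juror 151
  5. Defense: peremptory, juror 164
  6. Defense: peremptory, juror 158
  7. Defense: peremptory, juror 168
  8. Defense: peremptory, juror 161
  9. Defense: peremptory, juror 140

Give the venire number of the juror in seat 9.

Removed: #140, #151, #152, #158, #159, #161, #164, #168.
Seating in order: seats 1–9 → #137, #138, #139, #141, #142, #143, #144, #145, #146; alternates → #147, #148, #149, #150.
So seat 9 is #146.

146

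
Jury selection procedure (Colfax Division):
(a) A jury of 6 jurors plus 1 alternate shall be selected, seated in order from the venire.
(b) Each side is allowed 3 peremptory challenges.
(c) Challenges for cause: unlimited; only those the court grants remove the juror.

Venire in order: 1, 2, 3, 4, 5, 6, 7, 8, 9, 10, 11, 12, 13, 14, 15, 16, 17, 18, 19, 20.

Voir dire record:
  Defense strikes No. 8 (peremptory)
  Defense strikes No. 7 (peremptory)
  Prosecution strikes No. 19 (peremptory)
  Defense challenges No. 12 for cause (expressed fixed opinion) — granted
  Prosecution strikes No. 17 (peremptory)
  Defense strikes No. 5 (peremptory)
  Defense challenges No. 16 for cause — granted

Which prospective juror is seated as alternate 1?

10

Removed: #5, #7, #8, #12, #16, #17, #19.
Seating in order: seats 1–6 → #1, #2, #3, #4, #6, #9; alternates → #10.
So alternate 1 is #10.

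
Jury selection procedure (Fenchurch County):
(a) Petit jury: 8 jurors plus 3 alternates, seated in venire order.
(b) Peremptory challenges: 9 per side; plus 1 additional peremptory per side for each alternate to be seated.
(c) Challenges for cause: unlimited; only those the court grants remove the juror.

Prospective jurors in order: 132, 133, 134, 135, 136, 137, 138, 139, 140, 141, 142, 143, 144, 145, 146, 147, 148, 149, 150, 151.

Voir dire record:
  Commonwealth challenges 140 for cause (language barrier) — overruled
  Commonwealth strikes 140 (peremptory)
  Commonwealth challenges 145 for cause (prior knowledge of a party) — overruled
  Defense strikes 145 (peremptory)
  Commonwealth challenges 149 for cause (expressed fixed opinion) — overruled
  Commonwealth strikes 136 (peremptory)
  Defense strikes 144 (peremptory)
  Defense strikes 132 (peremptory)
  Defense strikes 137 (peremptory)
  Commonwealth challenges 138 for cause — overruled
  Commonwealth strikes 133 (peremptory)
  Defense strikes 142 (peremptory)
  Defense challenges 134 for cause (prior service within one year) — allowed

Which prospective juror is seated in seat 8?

Removed: #132, #133, #134, #136, #137, #140, #142, #144, #145. (#138, #149 stay — for-cause denied.)
Seating in order: seats 1–8 → #135, #138, #139, #141, #143, #146, #147, #148; alternates → #149, #150, #151.
So seat 8 is #148.

148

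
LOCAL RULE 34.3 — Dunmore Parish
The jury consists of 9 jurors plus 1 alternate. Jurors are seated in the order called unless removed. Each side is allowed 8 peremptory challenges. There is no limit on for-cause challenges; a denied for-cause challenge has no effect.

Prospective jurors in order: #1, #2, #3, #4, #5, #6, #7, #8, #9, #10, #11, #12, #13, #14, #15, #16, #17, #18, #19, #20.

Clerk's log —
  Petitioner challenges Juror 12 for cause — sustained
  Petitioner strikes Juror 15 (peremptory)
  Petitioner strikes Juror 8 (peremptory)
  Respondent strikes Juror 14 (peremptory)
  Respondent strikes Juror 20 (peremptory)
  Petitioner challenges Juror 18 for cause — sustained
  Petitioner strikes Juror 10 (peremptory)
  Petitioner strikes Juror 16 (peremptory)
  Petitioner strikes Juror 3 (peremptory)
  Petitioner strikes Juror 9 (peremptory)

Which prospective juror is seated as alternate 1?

Removed: #3, #8, #9, #10, #12, #14, #15, #16, #18, #20.
Seating in order: seats 1–9 → #1, #2, #4, #5, #6, #7, #11, #13, #17; alternates → #19.
So alternate 1 is #19.

19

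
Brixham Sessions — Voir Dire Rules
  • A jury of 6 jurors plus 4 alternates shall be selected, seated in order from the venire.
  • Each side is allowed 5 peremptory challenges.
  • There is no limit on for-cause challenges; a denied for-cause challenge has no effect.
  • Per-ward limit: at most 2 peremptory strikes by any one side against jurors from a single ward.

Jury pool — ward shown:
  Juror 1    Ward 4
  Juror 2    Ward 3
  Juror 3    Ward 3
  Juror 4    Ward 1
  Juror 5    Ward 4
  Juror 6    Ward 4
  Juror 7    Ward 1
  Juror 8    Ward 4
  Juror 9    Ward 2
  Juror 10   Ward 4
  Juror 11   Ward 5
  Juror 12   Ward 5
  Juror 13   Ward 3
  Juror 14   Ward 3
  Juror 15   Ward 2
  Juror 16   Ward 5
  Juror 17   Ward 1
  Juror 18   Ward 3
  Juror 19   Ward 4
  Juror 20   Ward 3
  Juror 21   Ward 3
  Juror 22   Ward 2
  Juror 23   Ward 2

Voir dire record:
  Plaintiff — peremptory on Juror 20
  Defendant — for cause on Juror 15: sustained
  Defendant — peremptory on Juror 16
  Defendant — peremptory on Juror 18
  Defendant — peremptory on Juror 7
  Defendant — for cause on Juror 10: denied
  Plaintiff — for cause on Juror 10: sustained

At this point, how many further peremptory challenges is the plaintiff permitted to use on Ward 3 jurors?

1

Plaintiff peremptories so far: #20 — 1 of 5 used, 4 left overall.
Against Ward 3: #20 — 1 used; per-ward cap 2 leaves 1.
Binding limit: min(4, 1) = 1.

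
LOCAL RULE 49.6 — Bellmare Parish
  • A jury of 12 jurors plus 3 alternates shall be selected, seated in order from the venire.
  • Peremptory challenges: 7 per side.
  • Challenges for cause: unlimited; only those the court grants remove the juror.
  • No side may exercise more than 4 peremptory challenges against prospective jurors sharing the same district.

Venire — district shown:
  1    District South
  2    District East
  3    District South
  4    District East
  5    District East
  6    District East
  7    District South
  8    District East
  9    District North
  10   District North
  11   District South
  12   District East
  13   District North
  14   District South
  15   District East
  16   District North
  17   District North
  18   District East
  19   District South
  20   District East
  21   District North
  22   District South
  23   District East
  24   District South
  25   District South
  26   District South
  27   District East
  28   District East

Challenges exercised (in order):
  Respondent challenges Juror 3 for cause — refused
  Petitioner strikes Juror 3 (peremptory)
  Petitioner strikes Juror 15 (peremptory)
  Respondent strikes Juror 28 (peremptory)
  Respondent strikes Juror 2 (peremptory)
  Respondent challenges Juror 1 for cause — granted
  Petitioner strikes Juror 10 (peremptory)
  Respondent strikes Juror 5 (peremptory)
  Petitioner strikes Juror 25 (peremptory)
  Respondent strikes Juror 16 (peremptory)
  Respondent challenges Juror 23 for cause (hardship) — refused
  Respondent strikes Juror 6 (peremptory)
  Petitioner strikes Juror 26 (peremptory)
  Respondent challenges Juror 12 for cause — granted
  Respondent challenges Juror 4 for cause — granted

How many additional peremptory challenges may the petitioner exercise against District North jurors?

2

Petitioner peremptories so far: #3, #15, #10, #25, #26 — 5 of 7 used, 2 left overall.
Against District North: #10 — 1 used; per-district cap 4 leaves 3.
Binding limit: min(2, 3) = 2.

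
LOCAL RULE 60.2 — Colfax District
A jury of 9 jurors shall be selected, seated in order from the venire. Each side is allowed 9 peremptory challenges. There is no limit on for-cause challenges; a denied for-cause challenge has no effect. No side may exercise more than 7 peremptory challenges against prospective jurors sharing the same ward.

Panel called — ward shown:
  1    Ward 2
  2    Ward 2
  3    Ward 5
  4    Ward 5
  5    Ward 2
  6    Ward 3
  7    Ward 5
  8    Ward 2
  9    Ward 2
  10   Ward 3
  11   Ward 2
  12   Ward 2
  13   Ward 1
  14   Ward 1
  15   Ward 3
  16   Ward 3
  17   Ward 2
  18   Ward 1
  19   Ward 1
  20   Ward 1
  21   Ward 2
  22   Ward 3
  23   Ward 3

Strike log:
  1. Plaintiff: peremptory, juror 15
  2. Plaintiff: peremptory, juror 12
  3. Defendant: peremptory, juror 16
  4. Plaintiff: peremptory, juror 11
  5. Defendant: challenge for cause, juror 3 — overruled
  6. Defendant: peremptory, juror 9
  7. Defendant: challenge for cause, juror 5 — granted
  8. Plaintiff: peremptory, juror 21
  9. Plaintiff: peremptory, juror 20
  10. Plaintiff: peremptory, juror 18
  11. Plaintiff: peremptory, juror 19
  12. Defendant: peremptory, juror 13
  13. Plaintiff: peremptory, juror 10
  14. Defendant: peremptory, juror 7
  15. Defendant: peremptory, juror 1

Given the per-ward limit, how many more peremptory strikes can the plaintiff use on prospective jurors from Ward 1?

Plaintiff peremptories so far: #15, #12, #11, #21, #20, #18, #19, #10 — 8 of 9 used, 1 left overall.
Against Ward 1: #20, #18, #19 — 3 used; per-ward cap 7 leaves 4.
Binding limit: min(1, 4) = 1.

1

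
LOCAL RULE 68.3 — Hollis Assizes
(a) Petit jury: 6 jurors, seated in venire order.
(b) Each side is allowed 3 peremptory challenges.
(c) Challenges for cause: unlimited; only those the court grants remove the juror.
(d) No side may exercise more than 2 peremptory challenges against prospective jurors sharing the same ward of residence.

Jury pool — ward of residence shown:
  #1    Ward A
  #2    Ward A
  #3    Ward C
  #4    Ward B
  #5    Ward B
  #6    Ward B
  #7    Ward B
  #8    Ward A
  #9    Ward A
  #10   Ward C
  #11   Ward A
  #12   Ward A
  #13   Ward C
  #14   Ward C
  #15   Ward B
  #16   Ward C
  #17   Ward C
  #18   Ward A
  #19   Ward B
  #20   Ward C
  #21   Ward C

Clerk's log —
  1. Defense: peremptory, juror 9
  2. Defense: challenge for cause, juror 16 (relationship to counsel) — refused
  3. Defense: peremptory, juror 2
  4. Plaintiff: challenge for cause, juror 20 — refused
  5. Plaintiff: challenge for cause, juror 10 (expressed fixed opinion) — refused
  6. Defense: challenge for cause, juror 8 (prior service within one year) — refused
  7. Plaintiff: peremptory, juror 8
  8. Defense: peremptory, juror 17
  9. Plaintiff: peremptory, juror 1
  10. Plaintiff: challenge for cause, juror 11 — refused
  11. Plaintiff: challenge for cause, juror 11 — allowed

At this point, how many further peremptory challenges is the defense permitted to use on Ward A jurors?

Defense peremptories so far: #9, #2, #17 — 3 of 3 used, 0 left overall.
Against Ward A: #9, #2 — 2 used; per-ward cap 2 leaves 0.
Binding limit: min(0, 0) = 0.

0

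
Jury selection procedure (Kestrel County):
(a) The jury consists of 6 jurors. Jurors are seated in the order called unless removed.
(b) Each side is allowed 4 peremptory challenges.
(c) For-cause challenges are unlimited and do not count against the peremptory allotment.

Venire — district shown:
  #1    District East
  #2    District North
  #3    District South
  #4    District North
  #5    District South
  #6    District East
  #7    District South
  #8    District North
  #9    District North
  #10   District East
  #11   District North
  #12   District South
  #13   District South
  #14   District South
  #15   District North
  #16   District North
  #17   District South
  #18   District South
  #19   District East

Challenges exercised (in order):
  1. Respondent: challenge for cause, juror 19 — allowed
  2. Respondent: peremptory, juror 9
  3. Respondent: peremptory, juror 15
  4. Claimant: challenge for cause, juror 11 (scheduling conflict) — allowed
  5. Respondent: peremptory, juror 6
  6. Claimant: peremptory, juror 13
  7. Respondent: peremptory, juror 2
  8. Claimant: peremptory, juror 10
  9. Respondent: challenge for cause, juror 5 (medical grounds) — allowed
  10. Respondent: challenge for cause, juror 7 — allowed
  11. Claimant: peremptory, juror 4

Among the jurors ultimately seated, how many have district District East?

1

Removed: #2, #4, #5, #6, #7, #9, #10, #11, #13, #15, #19.
Seated jurors 1–6: #1, #3, #8, #12, #14, #16.
Of those, in District East: #1 → 1.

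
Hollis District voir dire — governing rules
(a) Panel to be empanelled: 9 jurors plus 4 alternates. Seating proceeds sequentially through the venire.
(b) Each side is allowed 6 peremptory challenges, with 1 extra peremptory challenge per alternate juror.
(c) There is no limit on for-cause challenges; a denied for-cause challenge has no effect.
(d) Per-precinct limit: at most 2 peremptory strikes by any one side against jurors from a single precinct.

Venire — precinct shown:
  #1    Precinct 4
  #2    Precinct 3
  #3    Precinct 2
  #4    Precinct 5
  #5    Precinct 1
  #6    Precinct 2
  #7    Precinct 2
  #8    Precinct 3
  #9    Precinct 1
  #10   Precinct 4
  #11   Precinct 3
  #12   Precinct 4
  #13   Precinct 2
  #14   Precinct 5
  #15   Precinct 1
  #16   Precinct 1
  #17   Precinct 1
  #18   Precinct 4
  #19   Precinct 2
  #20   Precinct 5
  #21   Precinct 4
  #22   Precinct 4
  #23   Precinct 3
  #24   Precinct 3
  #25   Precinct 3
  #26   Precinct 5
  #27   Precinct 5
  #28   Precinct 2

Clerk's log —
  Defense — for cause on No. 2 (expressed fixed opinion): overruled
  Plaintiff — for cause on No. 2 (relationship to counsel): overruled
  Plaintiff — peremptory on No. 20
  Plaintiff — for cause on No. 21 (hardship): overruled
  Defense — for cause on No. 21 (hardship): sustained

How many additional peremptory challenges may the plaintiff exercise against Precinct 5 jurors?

Plaintiff peremptories so far: #20 — 1 of 10 used, 9 left overall.
Against Precinct 5: #20 — 1 used; per-precinct cap 2 leaves 1.
Binding limit: min(9, 1) = 1.

1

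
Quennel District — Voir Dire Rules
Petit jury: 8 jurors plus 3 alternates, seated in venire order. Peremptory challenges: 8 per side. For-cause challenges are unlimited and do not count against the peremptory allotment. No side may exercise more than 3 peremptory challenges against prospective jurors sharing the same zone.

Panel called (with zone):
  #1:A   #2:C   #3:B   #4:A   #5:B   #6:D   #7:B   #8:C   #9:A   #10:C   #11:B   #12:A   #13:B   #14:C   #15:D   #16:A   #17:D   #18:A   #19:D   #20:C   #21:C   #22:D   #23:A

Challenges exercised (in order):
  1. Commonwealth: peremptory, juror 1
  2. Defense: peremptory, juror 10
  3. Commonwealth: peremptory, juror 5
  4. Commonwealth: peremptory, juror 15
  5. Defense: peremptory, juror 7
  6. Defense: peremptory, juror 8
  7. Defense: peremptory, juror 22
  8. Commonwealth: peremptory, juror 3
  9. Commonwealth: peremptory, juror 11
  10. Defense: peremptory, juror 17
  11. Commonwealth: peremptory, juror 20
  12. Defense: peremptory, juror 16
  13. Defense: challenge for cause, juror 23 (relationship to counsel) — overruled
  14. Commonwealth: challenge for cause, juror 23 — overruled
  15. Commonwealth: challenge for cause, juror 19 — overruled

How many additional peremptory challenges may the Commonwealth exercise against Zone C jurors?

2

Commonwealth peremptories so far: #1, #5, #15, #3, #11, #20 — 6 of 8 used, 2 left overall.
Against Zone C: #20 — 1 used; per-zone cap 3 leaves 2.
Binding limit: min(2, 2) = 2.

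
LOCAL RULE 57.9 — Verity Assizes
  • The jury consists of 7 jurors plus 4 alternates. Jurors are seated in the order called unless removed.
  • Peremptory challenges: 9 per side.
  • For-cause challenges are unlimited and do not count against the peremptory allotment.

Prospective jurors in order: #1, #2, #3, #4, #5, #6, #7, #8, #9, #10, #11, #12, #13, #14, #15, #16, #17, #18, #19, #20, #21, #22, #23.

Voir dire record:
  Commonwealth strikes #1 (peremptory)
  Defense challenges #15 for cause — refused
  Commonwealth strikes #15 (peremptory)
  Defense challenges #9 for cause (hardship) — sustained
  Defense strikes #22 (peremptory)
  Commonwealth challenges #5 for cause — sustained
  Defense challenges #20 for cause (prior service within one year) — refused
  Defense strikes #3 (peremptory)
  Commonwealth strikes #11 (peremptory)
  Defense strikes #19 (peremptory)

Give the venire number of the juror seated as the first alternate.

Removed: #1, #3, #5, #9, #11, #15, #19, #22. (#20 stays — for-cause denied.)
Filling seats in venire order through position 8: #2, #4, #6, #7, #8, #10, #12, #13.
So alternate 1 is #13.

13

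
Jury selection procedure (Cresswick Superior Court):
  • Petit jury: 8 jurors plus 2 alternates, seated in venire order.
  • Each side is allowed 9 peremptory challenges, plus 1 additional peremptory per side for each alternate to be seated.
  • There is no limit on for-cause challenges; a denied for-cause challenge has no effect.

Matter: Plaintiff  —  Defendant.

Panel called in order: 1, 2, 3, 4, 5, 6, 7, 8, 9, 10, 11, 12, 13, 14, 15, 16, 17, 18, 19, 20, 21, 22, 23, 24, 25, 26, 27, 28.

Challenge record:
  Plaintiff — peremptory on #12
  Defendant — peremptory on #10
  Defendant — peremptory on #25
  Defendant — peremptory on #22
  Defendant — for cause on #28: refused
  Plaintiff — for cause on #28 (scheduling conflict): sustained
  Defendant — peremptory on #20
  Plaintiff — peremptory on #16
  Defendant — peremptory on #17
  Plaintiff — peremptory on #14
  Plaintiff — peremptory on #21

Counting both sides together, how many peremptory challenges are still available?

Plaintiff allotment: 9 base + 1 × 2 alternates = 11. Defendant allotment: 9 base + 1 × 2 alternates = 11.
Plaintiff peremptories used: #12, #16, #14, #21 — 4 (the for-cause on #28 doesn't count).
Defendant peremptories used: #10, #25, #22, #20, #17 — 5 (the for-cause on #28 doesn't count).
Remaining: (11 − 4) + (11 − 5) = 13.

13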